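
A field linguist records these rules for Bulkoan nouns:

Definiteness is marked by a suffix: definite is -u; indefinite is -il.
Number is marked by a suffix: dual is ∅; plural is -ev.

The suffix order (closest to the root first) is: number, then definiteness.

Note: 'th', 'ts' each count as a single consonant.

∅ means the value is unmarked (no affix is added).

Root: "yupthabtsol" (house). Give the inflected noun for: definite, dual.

yupthabtsolu

number = dual: zero marking, form stays yupthabtsol.
Attach definiteness definite -u → yupthabtsolu.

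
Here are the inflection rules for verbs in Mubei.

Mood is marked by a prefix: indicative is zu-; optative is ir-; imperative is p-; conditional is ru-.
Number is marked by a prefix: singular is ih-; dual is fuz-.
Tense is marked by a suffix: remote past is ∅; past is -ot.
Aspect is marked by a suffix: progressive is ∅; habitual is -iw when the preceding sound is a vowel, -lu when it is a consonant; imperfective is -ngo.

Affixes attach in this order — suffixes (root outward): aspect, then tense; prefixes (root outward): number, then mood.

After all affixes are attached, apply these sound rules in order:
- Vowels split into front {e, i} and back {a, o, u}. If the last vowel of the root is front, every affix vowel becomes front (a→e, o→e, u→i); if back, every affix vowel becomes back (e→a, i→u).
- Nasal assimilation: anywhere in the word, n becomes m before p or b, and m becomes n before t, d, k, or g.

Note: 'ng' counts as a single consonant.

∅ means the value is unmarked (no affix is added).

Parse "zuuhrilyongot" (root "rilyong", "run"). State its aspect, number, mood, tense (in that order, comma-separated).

Segment: zu-ih-rilyong-ot.
aspect: ∅ → progressive.
number: ih- → singular.
mood: zu- → indicative.
tense: -ot → past.

progressive, singular, indicative, past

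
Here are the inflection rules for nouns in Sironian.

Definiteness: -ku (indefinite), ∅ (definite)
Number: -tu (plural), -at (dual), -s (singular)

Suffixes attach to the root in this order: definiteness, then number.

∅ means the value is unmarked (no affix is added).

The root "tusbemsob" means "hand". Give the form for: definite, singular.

tusbemsobs

definiteness = definite: zero marking, form stays tusbemsob.
Attach number singular -s → tusbemsobs.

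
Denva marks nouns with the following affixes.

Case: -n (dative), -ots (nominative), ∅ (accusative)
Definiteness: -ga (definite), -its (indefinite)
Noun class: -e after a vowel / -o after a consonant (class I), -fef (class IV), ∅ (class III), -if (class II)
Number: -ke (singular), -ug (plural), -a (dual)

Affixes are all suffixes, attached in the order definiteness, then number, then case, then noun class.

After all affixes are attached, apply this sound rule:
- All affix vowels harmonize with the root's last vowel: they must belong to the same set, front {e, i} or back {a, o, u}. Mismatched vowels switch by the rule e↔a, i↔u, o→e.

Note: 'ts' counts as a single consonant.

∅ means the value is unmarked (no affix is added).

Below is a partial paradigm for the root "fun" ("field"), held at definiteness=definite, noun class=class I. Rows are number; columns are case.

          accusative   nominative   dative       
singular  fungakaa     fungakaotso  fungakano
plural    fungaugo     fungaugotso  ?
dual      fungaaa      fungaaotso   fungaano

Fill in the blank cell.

fungaugno

Attach definiteness definite -ga → funga.
Attach number plural -ug → fungaug.
Attach case dative -n → fungaugn.
Attach noun class class I -o (after consonant 'n') → fungaugno.
Vowel harmony: no change.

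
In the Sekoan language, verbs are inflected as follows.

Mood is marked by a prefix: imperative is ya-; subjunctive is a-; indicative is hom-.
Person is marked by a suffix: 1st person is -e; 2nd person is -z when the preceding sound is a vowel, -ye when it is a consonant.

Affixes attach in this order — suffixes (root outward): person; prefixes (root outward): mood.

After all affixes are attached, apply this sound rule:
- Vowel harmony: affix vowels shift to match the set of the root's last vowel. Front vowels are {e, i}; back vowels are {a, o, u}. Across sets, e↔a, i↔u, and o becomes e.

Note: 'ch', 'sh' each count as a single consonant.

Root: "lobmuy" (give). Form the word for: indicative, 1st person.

homlobmuya

Attach person 1st person -e → lobmuye.
Attach mood indicative hom- → homlobmuye.
Apply vowel harmony: homlobmuye → homlobmuya.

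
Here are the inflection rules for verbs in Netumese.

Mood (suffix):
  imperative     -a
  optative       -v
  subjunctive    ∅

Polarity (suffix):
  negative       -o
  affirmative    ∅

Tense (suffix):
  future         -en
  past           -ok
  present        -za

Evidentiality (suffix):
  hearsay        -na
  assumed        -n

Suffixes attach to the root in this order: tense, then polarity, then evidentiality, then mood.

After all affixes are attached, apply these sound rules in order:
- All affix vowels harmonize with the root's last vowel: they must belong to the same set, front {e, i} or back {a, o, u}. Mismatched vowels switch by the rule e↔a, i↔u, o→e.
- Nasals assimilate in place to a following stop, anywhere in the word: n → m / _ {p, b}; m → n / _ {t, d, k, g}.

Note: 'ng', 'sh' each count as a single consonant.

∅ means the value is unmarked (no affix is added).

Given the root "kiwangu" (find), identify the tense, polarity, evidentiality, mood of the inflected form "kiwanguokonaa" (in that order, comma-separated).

past, negative, hearsay, imperative

Segment: kiwangu-ok-o-na-a.
tense: -ok → past.
polarity: -o → negative.
evidentiality: -na → hearsay.
mood: -a → imperative.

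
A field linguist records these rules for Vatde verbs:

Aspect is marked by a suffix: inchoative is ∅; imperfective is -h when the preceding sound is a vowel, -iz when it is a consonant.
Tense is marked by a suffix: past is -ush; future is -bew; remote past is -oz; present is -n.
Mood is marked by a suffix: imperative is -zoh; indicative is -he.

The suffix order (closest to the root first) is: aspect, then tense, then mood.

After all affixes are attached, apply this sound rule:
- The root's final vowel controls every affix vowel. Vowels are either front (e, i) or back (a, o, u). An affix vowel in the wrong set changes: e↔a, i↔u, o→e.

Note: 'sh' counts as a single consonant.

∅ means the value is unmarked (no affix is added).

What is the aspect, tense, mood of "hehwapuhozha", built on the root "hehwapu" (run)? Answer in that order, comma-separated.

Segment: hehwapu-h-oz-he.
aspect: -h/iz → imperfective.
tense: -oz → remote past.
mood: -he → indicative.

imperfective, remote past, indicative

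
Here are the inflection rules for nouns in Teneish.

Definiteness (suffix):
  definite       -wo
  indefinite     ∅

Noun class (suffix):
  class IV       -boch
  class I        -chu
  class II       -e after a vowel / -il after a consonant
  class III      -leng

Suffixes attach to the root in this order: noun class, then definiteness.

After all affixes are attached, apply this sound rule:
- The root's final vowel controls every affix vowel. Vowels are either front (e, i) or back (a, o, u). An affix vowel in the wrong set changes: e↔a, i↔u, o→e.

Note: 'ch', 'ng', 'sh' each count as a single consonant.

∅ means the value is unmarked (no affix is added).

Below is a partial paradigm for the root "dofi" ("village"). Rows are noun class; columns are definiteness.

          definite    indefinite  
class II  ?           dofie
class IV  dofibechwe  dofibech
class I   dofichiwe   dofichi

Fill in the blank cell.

dofiewe

Attach noun class class II -e (after vowel 'i') → dofie.
Attach definiteness definite -wo → dofiewo.
Apply vowel harmony: dofiewo → dofiewe.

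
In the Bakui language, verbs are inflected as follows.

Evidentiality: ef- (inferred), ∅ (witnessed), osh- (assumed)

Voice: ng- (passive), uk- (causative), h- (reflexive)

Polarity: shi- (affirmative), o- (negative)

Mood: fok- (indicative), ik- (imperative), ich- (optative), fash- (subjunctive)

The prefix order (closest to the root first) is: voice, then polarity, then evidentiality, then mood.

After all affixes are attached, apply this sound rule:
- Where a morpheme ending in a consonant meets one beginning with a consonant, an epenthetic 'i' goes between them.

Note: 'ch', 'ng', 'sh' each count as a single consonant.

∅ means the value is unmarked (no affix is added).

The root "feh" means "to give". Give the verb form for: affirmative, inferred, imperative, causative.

Attach voice causative uk- → ukfeh.
Attach polarity affirmative shi- → shiukfeh.
Attach evidentiality inferred ef- → efshiukfeh.
Attach mood imperative ik- → ikefshiukfeh.
Apply epenthesis: ikefshiukfeh → ikefishiukifeh.

ikefishiukifeh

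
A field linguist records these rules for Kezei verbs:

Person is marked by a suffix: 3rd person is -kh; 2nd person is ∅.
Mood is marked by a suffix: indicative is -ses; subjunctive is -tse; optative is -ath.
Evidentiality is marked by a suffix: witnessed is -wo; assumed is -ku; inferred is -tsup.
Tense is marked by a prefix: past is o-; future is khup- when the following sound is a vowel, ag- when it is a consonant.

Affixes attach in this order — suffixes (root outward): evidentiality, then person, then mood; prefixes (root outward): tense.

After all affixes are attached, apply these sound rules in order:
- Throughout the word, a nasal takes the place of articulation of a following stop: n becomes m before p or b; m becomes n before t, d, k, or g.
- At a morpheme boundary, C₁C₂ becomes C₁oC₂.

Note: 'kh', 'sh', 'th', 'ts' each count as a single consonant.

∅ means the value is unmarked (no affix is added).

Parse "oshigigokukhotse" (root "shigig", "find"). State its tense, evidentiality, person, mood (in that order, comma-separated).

past, assumed, 3rd person, subjunctive

Segment: o-shigig-ku-kh-tse.
tense: o- → past.
evidentiality: -ku → assumed.
person: -kh → 3rd person.
mood: -tse → subjunctive.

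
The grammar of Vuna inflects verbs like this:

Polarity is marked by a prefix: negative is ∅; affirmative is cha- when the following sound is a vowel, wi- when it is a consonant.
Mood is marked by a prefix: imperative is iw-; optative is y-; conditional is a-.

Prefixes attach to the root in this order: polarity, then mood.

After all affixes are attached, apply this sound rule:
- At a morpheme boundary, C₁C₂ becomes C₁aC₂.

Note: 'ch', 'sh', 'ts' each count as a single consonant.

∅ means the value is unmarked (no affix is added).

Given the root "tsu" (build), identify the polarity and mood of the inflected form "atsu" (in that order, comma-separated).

Segment: a-tsu.
polarity: ∅ → negative.
mood: a- → conditional.

negative, conditional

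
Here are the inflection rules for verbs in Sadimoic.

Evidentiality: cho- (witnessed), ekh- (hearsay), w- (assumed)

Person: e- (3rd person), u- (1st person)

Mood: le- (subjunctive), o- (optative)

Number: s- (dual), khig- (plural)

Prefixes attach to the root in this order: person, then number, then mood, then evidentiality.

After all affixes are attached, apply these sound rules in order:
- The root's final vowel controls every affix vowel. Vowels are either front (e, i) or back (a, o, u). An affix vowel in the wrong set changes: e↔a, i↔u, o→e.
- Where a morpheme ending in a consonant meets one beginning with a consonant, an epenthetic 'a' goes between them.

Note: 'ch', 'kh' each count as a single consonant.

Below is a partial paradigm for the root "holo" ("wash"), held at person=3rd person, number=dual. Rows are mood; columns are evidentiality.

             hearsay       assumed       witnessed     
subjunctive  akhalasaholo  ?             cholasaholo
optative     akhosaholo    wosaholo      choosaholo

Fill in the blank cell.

walasaholo

Attach person 3rd person e- → eholo.
Attach number dual s- → seholo.
Attach mood subjunctive le- → leseholo.
Attach evidentiality assumed w- → wleseholo.
Apply vowel harmony: wleseholo → wlasaholo.
Apply epenthesis: wlasaholo → walasaholo.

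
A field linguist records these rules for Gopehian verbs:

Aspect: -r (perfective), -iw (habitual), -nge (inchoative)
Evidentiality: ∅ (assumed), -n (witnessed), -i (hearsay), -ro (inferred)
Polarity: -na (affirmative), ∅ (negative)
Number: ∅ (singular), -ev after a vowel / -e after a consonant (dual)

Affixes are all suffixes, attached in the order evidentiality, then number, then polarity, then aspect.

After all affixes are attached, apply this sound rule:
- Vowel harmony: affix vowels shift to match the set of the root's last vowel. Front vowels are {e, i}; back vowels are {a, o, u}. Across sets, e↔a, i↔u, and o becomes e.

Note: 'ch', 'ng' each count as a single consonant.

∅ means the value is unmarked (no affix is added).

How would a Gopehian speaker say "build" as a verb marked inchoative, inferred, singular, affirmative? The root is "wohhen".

wohhenrenenge

Attach evidentiality inferred -ro → wohhenro.
number = singular: zero marking, form stays wohhenro.
Attach polarity affirmative -na → wohhenrona.
Attach aspect inchoative -nge → wohhenronange.
Apply vowel harmony: wohhenronange → wohhenrenenge.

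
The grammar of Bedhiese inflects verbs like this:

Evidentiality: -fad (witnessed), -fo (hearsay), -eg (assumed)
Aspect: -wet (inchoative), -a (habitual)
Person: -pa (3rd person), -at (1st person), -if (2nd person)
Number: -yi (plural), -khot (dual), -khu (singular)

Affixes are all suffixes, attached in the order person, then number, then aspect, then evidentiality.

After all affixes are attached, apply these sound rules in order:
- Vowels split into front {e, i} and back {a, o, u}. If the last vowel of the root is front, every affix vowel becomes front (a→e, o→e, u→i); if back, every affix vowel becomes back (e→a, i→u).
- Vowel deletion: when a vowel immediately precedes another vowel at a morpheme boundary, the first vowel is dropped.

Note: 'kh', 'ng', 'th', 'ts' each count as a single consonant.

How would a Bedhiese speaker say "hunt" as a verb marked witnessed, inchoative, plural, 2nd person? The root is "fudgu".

Attach person 2nd person -if → fudguif.
Attach number plural -yi → fudguifyi.
Attach aspect inchoative -wet → fudguifyiwet.
Attach evidentiality witnessed -fad → fudguifyiwetfad.
Apply vowel harmony: fudguifyiwetfad → fudguufyuwatfad.
Apply vowel deletion: fudguufyuwatfad → fudgufyuwatfad.

fudgufyuwatfad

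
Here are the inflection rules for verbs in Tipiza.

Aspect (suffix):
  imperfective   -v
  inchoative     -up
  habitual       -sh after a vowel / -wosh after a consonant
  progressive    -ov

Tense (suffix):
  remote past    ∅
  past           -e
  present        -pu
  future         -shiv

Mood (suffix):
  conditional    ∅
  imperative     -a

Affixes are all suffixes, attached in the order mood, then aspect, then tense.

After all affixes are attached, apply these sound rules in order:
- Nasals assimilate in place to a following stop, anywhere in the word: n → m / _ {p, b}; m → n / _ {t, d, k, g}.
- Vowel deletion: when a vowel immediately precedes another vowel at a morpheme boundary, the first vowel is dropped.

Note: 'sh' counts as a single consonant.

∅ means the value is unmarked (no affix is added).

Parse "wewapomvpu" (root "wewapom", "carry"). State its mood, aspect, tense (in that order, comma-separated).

conditional, imperfective, present

Segment: wewapom-v-pu.
mood: ∅ → conditional.
aspect: -v → imperfective.
tense: -pu → present.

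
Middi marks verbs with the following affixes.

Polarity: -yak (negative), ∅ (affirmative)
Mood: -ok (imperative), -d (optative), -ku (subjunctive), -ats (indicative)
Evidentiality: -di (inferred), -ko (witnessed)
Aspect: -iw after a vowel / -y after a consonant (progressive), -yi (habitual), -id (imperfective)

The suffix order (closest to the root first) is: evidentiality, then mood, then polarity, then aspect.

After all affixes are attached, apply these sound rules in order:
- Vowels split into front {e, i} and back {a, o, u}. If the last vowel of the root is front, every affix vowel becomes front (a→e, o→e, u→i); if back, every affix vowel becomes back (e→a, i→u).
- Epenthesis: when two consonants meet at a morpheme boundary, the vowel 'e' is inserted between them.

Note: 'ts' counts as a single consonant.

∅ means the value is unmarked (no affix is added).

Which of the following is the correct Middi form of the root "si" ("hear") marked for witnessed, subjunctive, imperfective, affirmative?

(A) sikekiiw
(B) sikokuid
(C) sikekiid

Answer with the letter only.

Attach evidentiality witnessed -ko → siko.
Attach mood subjunctive -ku → sikoku.
polarity = affirmative: zero marking, form stays sikoku.
Attach aspect imperfective -id → sikokuid.
Apply vowel harmony: sikokuid → sikekiid.
Epenthesis: no change.
So the correct form is sikekiid, option (C).
(A) sikekiiw is wrong: it uses progressive instead of imperfective for aspect.
(B) sikokuid is wrong: it fails to apply the sound rule(s).

C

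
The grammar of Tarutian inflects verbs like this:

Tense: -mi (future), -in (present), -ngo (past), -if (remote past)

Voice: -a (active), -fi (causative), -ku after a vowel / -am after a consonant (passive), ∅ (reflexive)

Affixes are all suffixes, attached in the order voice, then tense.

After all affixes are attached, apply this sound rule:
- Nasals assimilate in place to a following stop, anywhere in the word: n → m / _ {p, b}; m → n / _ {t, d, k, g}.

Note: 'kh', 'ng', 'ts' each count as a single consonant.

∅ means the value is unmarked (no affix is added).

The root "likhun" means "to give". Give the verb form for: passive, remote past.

likhunamif

Attach voice passive -am (after consonant 'n') → likhunam.
Attach tense remote past -if → likhunamif.
Nasal assimilation: no change.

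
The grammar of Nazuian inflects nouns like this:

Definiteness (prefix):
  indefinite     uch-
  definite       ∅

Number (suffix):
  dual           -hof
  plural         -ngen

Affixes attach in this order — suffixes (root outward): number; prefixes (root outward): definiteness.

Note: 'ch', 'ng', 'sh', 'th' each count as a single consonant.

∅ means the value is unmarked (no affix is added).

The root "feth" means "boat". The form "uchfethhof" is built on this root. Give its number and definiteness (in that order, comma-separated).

dual, indefinite

Segment: uch-feth-hof.
number: -hof → dual.
definiteness: uch- → indefinite.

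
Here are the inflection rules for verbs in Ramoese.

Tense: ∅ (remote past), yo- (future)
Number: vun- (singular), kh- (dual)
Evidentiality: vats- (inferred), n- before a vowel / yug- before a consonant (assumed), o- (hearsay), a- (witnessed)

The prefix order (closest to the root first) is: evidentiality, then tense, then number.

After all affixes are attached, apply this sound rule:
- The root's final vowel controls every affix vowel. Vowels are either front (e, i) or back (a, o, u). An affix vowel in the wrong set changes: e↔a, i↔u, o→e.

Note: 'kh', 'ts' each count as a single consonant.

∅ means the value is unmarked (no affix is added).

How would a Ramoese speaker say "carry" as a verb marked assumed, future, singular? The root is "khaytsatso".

Attach evidentiality assumed yug- (before consonant 'kh') → yugkhaytsatso.
Attach tense future yo- → yoyugkhaytsatso.
Attach number singular vun- → vunyoyugkhaytsatso.
Vowel harmony: no change.

vunyoyugkhaytsatso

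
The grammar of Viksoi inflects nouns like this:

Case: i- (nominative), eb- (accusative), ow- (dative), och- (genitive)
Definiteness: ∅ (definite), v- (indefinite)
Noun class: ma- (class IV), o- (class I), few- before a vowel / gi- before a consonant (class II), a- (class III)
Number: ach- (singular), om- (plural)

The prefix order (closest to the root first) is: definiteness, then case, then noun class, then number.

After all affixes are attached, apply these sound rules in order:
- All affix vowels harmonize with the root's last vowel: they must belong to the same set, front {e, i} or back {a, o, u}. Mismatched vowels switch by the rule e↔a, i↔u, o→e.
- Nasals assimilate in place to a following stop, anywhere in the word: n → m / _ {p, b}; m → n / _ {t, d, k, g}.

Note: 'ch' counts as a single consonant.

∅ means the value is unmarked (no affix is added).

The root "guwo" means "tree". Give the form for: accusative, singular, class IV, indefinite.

Attach definiteness indefinite v- → vguwo.
Attach case accusative eb- → ebvguwo.
Attach noun class class IV ma- → maebvguwo.
Attach number singular ach- → achmaebvguwo.
Apply vowel harmony: achmaebvguwo → achmaabvguwo.
Nasal assimilation: no change.

achmaabvguwo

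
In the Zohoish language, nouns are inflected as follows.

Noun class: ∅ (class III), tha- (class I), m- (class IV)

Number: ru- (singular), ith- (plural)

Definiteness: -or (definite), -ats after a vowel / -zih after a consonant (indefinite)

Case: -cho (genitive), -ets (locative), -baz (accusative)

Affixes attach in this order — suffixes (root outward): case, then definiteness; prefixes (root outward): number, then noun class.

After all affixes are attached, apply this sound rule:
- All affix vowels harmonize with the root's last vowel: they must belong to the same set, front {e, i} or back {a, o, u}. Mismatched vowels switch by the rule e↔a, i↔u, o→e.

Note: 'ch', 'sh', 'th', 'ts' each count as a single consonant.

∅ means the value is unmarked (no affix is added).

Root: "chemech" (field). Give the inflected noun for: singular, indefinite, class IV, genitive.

mrichemechcheets

Attach number singular ru- → ruchemech.
Attach noun class class IV m- → mruchemech.
Attach case genitive -cho → mruchemechcho.
Attach definiteness indefinite -ats (after vowel 'o') → mruchemechchoats.
Apply vowel harmony: mruchemechchoats → mrichemechcheets.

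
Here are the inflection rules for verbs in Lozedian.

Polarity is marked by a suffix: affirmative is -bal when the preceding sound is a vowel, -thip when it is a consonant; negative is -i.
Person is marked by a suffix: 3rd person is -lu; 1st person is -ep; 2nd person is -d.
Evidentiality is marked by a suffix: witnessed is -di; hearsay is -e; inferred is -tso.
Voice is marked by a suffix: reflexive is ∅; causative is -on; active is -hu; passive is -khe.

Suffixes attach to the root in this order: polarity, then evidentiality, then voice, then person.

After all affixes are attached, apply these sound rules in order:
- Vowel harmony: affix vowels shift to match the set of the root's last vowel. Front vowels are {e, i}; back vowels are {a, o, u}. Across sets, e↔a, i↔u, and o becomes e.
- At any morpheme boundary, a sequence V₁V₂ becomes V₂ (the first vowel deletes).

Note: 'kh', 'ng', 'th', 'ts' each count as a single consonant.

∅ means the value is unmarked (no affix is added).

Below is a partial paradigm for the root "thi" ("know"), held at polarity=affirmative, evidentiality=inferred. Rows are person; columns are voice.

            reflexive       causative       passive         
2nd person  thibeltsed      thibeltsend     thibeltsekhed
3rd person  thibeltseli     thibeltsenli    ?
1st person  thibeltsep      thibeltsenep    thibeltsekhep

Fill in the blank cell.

Attach polarity affirmative -bal (after vowel 'i') → thibal.
Attach evidentiality inferred -tso → thibaltso.
Attach voice passive -khe → thibaltsokhe.
Attach person 3rd person -lu → thibaltsokhelu.
Apply vowel harmony: thibaltsokhelu → thibeltsekheli.
Vowel deletion: no change.

thibeltsekheli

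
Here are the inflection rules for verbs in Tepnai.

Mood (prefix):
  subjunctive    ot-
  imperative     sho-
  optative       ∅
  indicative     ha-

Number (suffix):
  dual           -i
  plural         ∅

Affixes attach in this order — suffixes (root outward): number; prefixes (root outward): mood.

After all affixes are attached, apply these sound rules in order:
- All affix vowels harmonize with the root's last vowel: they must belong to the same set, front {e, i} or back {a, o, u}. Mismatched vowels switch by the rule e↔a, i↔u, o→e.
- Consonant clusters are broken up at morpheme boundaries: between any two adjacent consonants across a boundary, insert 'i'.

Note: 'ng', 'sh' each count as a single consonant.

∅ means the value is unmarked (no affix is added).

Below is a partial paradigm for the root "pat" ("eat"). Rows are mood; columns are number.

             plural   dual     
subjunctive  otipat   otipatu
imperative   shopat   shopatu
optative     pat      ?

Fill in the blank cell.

Attach number dual -i → pati.
mood = optative: zero marking, form stays pati.
Apply vowel harmony: pati → patu.
Epenthesis: no change.

patu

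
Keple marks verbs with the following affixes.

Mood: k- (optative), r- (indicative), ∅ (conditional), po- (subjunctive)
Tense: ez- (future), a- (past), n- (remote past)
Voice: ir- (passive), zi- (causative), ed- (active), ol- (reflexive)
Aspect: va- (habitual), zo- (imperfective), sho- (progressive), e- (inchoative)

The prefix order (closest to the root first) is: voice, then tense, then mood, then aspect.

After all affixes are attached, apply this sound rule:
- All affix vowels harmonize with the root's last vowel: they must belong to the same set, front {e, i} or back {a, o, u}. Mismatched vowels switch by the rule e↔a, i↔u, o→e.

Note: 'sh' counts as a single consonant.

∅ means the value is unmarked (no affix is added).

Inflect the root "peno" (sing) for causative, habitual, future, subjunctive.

vapoazzupeno

Attach voice causative zi- → zipeno.
Attach tense future ez- → ezzipeno.
Attach mood subjunctive po- → poezzipeno.
Attach aspect habitual va- → vapoezzipeno.
Apply vowel harmony: vapoezzipeno → vapoazzupeno.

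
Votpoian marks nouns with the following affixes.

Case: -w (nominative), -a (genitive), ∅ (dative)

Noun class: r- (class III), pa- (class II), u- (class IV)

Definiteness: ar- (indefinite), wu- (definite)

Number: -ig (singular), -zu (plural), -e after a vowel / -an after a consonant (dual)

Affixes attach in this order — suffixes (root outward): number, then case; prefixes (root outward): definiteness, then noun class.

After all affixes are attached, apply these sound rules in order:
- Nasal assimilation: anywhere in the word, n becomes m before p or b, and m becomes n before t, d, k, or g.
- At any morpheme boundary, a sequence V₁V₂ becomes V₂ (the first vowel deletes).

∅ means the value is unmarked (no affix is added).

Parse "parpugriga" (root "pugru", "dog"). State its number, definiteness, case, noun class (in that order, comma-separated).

Segment: pa-ar-pugru-ig-a.
number: -ig → singular.
definiteness: ar- → indefinite.
case: -a → genitive.
noun class: pa- → class II.

singular, indefinite, genitive, class II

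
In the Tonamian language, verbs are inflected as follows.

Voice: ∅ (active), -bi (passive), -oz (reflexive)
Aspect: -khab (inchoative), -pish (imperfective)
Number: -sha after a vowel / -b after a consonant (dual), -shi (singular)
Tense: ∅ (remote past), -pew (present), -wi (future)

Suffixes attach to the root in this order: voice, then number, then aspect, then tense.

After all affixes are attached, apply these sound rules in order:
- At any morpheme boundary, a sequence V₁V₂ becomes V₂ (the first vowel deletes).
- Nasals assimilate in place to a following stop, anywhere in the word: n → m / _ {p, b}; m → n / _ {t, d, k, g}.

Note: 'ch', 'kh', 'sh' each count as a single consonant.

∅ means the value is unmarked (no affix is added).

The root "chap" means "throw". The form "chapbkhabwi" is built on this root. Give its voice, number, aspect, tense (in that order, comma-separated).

Segment: chap-b-khab-wi.
voice: ∅ → active.
number: -sha/b → dual.
aspect: -khab → inchoative.
tense: -wi → future.

active, dual, inchoative, future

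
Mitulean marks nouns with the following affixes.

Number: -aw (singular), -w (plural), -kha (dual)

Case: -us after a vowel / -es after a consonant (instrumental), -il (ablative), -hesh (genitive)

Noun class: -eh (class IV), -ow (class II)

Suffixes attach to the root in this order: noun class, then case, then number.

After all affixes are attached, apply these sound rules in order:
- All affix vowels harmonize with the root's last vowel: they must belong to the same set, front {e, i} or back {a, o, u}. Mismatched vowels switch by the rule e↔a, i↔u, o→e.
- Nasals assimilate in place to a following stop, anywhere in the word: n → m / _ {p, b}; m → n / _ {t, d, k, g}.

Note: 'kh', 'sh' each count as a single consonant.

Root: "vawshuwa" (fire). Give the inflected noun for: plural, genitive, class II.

vawshuwaowhashw

Attach noun class class II -ow → vawshuwaow.
Attach case genitive -hesh → vawshuwaowhesh.
Attach number plural -w → vawshuwaowheshw.
Apply vowel harmony: vawshuwaowheshw → vawshuwaowhashw.
Nasal assimilation: no change.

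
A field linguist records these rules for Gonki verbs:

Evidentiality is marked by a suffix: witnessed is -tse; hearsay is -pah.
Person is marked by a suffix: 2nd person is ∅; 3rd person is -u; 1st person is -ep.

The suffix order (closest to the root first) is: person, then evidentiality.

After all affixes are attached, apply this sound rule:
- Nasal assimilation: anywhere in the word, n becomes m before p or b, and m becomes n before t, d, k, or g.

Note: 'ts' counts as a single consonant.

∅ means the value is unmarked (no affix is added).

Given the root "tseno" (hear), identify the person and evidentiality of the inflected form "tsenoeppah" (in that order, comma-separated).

1st person, hearsay

Segment: tseno-ep-pah.
person: -ep → 1st person.
evidentiality: -pah → hearsay.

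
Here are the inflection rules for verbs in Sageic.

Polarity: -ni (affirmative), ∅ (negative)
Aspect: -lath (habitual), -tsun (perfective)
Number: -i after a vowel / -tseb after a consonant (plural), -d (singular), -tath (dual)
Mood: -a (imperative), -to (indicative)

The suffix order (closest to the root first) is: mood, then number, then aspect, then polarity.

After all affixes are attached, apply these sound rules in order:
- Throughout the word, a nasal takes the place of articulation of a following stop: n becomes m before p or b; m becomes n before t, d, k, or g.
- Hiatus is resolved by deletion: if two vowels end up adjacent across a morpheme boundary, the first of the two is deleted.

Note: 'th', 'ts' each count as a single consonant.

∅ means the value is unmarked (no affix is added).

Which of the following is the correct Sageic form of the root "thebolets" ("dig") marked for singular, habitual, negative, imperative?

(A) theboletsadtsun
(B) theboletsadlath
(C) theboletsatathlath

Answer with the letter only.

Attach mood imperative -a → theboletsa.
Attach number singular -d → theboletsad.
Attach aspect habitual -lath → theboletsadlath.
polarity = negative: zero marking, form stays theboletsadlath.
Nasal assimilation: no change.
Vowel deletion: no change.
So the correct form is theboletsadlath, option (B).
(C) theboletsatathlath is wrong: it uses dual instead of singular for number.
(A) theboletsadtsun is wrong: it uses perfective instead of habitual for aspect.

B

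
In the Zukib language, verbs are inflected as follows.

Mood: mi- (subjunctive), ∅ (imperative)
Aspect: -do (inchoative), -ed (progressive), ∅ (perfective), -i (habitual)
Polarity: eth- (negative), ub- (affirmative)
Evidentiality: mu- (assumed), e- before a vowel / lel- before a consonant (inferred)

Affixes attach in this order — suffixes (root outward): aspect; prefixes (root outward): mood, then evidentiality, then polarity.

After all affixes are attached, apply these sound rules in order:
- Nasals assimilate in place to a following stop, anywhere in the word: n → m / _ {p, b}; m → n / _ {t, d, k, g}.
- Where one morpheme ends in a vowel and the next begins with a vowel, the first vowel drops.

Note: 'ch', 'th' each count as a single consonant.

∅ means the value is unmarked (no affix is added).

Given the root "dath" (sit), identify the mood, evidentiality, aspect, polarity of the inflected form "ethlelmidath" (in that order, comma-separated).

Segment: eth-lel-mi-dath.
mood: mi- → subjunctive.
evidentiality: e/lel- → inferred.
aspect: ∅ → perfective.
polarity: eth- → negative.

subjunctive, inferred, perfective, negative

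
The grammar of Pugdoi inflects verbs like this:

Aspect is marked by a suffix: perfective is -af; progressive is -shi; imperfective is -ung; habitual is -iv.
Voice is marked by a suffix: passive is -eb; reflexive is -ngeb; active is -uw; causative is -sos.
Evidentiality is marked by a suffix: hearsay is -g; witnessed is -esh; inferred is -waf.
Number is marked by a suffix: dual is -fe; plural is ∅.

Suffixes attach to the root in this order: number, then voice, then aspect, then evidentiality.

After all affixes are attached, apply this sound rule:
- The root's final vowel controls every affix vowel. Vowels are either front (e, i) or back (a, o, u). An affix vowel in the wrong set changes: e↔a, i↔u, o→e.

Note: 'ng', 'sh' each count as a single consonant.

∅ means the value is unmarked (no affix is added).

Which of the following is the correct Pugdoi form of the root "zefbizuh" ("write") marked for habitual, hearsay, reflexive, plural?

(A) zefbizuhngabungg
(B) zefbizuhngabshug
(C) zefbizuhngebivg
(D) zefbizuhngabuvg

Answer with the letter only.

number = plural: zero marking, form stays zefbizuh.
Attach voice reflexive -ngeb → zefbizuhngeb.
Attach aspect habitual -iv → zefbizuhngebiv.
Attach evidentiality hearsay -g → zefbizuhngebivg.
Apply vowel harmony: zefbizuhngebivg → zefbizuhngabuvg.
So the correct form is zefbizuhngabuvg, option (D).
(B) zefbizuhngabshug is wrong: it uses progressive instead of habitual for aspect.
(C) zefbizuhngebivg is wrong: it fails to apply the sound rule(s).
(A) zefbizuhngabungg is wrong: it uses imperfective instead of habitual for aspect.

D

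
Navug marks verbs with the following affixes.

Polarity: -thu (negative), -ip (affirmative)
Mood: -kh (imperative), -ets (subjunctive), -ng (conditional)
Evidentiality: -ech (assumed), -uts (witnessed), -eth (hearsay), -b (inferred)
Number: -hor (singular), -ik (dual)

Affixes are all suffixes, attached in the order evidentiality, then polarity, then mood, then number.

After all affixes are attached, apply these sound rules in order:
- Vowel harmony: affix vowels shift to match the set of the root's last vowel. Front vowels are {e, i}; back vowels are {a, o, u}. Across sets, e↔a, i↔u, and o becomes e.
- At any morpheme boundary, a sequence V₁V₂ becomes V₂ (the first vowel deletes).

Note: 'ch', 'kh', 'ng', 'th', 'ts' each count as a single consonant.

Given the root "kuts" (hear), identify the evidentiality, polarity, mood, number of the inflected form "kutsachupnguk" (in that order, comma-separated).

Segment: kuts-ech-ip-ng-ik.
evidentiality: -ech → assumed.
polarity: -ip → affirmative.
mood: -ng → conditional.
number: -ik → dual.

assumed, affirmative, conditional, dual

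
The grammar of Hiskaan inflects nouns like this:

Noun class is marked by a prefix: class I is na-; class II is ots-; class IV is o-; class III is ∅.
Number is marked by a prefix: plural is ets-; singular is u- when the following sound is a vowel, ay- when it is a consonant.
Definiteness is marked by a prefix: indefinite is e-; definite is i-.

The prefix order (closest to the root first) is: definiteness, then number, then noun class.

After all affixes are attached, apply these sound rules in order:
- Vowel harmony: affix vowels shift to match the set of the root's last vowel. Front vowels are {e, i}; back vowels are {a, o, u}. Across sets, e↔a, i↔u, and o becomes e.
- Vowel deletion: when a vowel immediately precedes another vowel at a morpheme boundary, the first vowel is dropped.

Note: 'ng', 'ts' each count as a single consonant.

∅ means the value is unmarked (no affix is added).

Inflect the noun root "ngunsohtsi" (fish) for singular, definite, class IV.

ingunsohtsi

Attach definiteness definite i- → ingunsohtsi.
Attach number singular u- (before vowel 'i') → uingunsohtsi.
Attach noun class class IV o- → ouingunsohtsi.
Apply vowel harmony: ouingunsohtsi → eiingunsohtsi.
Apply vowel deletion: eiingunsohtsi → ingunsohtsi.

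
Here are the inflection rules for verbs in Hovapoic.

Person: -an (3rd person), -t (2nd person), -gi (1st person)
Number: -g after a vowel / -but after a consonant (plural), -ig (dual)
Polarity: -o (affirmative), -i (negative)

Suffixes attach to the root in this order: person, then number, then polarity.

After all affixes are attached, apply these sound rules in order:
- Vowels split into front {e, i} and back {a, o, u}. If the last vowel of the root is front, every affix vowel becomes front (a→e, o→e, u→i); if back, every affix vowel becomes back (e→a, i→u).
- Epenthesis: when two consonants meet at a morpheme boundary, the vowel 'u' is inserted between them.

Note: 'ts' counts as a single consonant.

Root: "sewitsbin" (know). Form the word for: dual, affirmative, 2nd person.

sewitsbinutige

Attach person 2nd person -t → sewitsbint.
Attach number dual -ig → sewitsbintig.
Attach polarity affirmative -o → sewitsbintigo.
Apply vowel harmony: sewitsbintigo → sewitsbintige.
Apply epenthesis: sewitsbintige → sewitsbinutige.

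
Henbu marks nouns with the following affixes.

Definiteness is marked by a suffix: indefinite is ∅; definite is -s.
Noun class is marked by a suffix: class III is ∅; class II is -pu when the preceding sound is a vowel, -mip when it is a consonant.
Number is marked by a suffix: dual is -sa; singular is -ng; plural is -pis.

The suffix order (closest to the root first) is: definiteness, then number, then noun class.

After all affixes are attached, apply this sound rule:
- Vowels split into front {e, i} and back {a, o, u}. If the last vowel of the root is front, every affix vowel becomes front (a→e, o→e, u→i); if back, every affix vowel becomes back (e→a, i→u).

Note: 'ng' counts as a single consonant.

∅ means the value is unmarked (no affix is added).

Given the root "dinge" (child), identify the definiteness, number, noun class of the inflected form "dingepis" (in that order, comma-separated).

indefinite, plural, class III

Segment: dinge-pis.
definiteness: ∅ → indefinite.
number: -pis → plural.
noun class: ∅ → class III.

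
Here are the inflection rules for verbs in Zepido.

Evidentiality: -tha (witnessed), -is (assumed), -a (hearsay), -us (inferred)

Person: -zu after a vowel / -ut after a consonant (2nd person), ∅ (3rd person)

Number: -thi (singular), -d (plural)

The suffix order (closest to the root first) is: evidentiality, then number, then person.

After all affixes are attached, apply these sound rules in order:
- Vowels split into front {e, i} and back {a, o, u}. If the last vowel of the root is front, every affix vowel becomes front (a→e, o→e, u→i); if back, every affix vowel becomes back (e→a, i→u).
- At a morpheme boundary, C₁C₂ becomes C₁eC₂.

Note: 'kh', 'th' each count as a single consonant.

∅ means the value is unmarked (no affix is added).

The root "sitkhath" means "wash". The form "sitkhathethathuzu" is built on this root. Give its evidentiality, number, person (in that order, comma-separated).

Segment: sitkhath-tha-thi-zu.
evidentiality: -tha → witnessed.
number: -thi → singular.
person: -zu/ut → 2nd person.

witnessed, singular, 2nd person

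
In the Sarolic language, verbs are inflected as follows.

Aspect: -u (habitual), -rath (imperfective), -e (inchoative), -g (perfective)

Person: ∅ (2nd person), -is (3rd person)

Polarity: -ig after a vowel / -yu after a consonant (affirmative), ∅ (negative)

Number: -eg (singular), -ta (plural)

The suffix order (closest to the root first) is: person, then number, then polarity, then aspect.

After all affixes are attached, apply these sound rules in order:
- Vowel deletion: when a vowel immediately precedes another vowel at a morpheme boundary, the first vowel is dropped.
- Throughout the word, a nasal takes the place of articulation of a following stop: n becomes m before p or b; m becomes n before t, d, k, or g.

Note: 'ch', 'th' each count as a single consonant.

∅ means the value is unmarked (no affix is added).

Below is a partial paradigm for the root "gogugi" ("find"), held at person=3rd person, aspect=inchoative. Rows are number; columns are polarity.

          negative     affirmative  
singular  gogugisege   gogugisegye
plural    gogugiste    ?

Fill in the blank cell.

Attach person 3rd person -is → gogugiis.
Attach number plural -ta → gogugiista.
Attach polarity affirmative -ig (after vowel 'a') → gogugiistaig.
Attach aspect inchoative -e → gogugiistaige.
Apply vowel deletion: gogugiistaige → gogugistige.
Nasal assimilation: no change.

gogugistige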